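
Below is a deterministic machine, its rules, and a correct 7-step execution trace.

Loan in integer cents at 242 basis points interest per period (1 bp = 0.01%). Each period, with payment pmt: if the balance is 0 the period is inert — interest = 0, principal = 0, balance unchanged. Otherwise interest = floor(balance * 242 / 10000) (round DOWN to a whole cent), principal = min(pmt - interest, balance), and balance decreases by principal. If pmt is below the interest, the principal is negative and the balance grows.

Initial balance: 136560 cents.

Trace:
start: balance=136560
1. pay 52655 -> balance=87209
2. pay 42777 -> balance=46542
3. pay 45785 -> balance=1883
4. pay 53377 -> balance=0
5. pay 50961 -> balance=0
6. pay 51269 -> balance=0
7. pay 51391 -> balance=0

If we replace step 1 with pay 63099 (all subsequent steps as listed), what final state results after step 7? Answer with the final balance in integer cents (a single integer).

(re-executing from step 1 with the substitution; state before step 1: balance=136560)
1. pay 63099 -> balance=76765
2. pay 42777 -> balance=35845
3. pay 45785 -> balance=0
4. pay 53377 -> balance=0
5. pay 50961 -> balance=0
6. pay 51269 -> balance=0
7. pay 51391 -> balance=0

0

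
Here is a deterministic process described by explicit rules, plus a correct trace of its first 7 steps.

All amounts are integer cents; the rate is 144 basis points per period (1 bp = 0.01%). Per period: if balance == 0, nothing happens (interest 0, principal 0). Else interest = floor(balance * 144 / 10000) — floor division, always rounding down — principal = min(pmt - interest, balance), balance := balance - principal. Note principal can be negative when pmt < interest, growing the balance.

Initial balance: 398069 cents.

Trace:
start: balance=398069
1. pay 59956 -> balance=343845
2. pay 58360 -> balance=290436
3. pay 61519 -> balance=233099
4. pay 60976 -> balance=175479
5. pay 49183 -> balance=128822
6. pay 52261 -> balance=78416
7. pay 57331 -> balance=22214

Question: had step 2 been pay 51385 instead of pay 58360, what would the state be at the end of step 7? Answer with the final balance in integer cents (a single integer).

29705

(re-executing from step 2 with the substitution; state before step 2: balance=343845)
2. pay 51385 -> balance=297411
3. pay 61519 -> balance=240174
4. pay 60976 -> balance=182656
5. pay 49183 -> balance=136103
6. pay 52261 -> balance=85801
7. pay 57331 -> balance=29705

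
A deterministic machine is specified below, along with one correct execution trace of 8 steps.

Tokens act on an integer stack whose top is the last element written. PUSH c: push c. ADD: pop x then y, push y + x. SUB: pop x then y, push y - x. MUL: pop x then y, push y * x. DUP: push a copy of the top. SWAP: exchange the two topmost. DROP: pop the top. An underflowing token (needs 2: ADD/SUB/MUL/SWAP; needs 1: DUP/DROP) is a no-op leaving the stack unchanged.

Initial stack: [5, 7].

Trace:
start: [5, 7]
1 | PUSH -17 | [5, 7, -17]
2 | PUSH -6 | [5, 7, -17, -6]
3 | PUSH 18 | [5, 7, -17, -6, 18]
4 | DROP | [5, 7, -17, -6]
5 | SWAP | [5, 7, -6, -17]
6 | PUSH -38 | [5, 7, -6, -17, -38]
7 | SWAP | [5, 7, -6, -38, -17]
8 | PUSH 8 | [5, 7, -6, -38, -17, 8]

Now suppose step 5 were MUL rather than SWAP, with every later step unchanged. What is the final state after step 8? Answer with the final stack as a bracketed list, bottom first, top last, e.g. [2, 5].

(re-executing from step 5 with the substitution; state before step 5: [5, 7, -17, -6])
5 | MUL | [5, 7, 102]
6 | PUSH -38 | [5, 7, 102, -38]
7 | SWAP | [5, 7, -38, 102]
8 | PUSH 8 | [5, 7, -38, 102, 8]

[5, 7, -38, 102, 8]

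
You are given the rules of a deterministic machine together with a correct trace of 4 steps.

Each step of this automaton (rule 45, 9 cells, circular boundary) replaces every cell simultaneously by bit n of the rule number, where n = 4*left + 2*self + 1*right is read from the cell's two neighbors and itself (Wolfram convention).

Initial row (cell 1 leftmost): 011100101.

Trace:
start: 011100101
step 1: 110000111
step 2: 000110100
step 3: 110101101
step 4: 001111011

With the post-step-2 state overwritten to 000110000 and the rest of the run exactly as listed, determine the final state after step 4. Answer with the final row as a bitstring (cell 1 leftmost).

001100100

state after step 2 := 000110000
step 3: 110100111
step 4: 001100100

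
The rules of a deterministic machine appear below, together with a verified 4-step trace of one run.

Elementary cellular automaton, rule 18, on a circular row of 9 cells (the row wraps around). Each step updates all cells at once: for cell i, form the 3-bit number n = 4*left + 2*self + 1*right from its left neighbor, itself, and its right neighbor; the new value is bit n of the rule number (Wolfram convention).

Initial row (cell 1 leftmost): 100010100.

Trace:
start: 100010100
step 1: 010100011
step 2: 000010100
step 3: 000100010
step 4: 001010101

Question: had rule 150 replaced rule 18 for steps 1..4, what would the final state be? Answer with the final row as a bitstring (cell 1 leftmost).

011001101

(re-executing steps 1..4 under rule 150; state before step 1: 100010100)
step 1: 110110111
step 2: 100000011
step 3: 010000101
step 4: 011001101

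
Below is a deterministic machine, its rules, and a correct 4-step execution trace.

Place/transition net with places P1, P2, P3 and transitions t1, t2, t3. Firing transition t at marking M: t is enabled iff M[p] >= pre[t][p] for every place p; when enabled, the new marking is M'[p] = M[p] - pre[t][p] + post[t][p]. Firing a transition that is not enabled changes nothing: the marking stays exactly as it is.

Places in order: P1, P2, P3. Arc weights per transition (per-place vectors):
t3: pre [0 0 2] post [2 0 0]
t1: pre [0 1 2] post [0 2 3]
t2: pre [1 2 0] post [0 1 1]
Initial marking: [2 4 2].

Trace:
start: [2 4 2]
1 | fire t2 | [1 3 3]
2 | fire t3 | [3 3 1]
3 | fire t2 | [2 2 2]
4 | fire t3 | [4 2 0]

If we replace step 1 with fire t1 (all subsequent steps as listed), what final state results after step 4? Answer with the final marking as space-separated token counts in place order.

5 4 0

(re-executing from step 1 with the substitution; state before step 1: [2 4 2])
1 | fire t1 | [2 5 3]
2 | fire t3 | [4 5 1]
3 | fire t2 | [3 4 2]
4 | fire t3 | [5 4 0]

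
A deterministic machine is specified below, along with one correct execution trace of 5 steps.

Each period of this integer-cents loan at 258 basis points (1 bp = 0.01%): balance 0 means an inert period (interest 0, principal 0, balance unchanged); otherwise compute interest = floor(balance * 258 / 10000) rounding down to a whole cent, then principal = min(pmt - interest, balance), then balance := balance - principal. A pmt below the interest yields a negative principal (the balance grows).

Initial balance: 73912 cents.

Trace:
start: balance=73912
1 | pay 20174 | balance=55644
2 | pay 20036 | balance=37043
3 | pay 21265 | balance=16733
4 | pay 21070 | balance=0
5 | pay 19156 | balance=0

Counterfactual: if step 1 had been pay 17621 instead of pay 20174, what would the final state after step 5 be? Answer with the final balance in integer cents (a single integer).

0

(re-executing from step 1 with the substitution; state before step 1: balance=73912)
1 | pay 17621 | balance=58197
2 | pay 20036 | balance=39662
3 | pay 21265 | balance=19420
4 | pay 21070 | balance=0
5 | pay 19156 | balance=0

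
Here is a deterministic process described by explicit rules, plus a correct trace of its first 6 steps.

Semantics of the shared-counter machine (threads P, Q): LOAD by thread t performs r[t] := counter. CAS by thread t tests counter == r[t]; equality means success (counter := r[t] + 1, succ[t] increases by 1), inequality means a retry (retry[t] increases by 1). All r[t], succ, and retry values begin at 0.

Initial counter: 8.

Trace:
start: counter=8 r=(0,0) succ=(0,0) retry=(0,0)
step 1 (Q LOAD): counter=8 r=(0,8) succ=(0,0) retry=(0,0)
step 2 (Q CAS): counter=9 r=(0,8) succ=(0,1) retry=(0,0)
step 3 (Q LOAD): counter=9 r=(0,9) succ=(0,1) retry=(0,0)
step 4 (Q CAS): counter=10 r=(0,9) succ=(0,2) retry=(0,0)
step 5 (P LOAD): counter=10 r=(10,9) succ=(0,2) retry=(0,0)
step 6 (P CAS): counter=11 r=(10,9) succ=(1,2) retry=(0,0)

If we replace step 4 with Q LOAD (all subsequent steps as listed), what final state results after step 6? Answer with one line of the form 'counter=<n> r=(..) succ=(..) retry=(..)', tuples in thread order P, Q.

counter=10 r=(9,9) succ=(1,1) retry=(0,0)

(re-executing from step 4 with the substitution; state before step 4: counter=9 r=(0,9) succ=(0,1) retry=(0,0))
step 4 (Q LOAD): counter=9 r=(0,9) succ=(0,1) retry=(0,0)
step 5 (P LOAD): counter=9 r=(9,9) succ=(0,1) retry=(0,0)
step 6 (P CAS): counter=10 r=(9,9) succ=(1,1) retry=(0,0)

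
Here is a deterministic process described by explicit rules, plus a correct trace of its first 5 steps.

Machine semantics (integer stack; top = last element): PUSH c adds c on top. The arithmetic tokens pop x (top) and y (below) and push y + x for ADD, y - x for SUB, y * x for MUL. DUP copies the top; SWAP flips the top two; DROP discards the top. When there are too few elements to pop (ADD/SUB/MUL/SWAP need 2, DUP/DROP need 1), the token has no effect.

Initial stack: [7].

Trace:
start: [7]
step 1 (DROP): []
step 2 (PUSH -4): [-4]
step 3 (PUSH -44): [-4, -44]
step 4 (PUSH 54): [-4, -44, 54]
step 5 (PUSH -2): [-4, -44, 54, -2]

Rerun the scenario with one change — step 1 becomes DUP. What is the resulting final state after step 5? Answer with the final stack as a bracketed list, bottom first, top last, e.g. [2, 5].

[7, 7, -4, -44, 54, -2]

(re-executing from step 1 with the substitution; state before step 1: [7])
step 1 (DUP): [7, 7]
step 2 (PUSH -4): [7, 7, -4]
step 3 (PUSH -44): [7, 7, -4, -44]
step 4 (PUSH 54): [7, 7, -4, -44, 54]
step 5 (PUSH -2): [7, 7, -4, -44, 54, -2]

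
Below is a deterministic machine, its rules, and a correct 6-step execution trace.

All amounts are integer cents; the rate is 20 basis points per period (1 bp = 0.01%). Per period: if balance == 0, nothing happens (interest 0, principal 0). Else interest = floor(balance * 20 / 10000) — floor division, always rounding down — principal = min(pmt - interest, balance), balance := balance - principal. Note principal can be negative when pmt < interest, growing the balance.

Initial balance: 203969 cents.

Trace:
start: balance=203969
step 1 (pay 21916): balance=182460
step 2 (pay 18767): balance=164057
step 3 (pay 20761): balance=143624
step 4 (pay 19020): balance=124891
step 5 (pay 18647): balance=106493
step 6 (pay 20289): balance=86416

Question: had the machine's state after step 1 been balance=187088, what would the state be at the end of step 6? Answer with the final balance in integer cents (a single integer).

91092

state after step 1 := balance=187088
step 2 (pay 18767): balance=168695
step 3 (pay 20761): balance=148271
step 4 (pay 19020): balance=129547
step 5 (pay 18647): balance=111159
step 6 (pay 20289): balance=91092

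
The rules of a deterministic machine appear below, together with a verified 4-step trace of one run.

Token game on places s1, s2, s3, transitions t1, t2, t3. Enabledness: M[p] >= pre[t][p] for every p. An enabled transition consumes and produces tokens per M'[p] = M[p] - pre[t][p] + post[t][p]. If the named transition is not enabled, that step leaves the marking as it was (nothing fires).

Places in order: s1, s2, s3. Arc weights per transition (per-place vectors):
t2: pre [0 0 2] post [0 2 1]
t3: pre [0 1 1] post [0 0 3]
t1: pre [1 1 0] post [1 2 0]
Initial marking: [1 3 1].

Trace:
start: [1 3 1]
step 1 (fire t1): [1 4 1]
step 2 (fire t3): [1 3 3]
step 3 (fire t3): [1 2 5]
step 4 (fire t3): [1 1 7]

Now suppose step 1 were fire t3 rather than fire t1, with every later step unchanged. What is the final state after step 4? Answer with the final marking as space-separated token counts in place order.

(re-executing from step 1 with the substitution; state before step 1: [1 3 1])
step 1 (fire t3): [1 2 3]
step 2 (fire t3): [1 1 5]
step 3 (fire t3): [1 0 7]
step 4 (fire t3): [1 0 7]

1 0 7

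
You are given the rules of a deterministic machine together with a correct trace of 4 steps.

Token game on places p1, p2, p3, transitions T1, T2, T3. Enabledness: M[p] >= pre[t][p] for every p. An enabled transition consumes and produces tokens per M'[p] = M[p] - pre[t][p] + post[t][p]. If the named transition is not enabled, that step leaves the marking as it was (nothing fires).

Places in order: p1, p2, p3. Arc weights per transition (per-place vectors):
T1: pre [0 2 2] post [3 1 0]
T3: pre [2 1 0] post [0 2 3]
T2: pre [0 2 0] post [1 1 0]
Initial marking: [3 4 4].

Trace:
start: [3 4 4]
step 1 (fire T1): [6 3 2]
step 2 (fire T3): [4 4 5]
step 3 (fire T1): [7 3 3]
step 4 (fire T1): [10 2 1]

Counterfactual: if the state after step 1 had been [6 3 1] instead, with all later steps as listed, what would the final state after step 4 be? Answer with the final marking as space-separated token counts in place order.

10 2 0

state after step 1 := [6 3 1]
step 2 (fire T3): [4 4 4]
step 3 (fire T1): [7 3 2]
step 4 (fire T1): [10 2 0]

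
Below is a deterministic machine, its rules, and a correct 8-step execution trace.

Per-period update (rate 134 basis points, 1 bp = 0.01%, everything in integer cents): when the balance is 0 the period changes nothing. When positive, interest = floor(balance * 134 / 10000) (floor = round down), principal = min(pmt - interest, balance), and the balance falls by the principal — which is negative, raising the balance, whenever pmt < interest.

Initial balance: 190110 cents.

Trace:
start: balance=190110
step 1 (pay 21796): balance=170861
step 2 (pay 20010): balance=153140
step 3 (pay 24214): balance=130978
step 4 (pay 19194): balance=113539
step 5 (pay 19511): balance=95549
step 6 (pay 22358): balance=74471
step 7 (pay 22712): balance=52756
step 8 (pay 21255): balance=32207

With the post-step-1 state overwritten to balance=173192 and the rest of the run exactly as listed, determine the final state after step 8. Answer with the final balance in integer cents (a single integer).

state after step 1 := balance=173192
step 2 (pay 20010): balance=155502
step 3 (pay 24214): balance=133371
step 4 (pay 19194): balance=115964
step 5 (pay 19511): balance=98006
step 6 (pay 22358): balance=76961
step 7 (pay 22712): balance=55280
step 8 (pay 21255): balance=34765

34765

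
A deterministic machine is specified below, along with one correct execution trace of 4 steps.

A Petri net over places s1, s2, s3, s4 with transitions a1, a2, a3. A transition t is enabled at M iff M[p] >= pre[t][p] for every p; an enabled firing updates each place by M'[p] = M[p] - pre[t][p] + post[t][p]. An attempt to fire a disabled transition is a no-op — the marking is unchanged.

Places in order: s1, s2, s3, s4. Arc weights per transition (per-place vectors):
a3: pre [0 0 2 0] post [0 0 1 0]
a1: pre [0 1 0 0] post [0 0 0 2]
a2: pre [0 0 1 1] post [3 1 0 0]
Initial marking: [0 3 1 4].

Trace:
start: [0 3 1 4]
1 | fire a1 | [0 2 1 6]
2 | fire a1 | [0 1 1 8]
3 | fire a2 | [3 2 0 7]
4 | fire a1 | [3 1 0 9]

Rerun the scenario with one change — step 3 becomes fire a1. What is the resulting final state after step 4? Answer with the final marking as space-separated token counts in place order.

0 0 1 10

(re-executing from step 3 with the substitution; state before step 3: [0 1 1 8])
3 | fire a1 | [0 0 1 10]
4 | fire a1 | [0 0 1 10]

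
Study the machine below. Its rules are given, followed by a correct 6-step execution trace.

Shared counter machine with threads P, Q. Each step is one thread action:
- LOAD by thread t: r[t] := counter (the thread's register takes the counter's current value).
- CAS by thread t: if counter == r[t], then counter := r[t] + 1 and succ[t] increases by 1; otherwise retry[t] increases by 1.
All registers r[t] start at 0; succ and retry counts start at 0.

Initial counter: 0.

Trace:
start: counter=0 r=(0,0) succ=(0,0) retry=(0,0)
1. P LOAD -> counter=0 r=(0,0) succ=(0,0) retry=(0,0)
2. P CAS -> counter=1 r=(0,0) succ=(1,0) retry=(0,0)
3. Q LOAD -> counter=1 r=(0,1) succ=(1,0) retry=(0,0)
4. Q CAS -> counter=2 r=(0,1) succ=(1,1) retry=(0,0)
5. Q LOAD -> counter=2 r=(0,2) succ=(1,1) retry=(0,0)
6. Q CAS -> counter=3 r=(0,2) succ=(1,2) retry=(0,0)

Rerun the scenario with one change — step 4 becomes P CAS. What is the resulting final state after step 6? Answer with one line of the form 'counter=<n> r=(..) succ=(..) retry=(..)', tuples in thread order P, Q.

(re-executing from step 4 with the substitution; state before step 4: counter=1 r=(0,1) succ=(1,0) retry=(0,0))
4. P CAS -> counter=1 r=(0,1) succ=(1,0) retry=(1,0)
5. Q LOAD -> counter=1 r=(0,1) succ=(1,0) retry=(1,0)
6. Q CAS -> counter=2 r=(0,1) succ=(1,1) retry=(1,0)

counter=2 r=(0,1) succ=(1,1) retry=(1,0)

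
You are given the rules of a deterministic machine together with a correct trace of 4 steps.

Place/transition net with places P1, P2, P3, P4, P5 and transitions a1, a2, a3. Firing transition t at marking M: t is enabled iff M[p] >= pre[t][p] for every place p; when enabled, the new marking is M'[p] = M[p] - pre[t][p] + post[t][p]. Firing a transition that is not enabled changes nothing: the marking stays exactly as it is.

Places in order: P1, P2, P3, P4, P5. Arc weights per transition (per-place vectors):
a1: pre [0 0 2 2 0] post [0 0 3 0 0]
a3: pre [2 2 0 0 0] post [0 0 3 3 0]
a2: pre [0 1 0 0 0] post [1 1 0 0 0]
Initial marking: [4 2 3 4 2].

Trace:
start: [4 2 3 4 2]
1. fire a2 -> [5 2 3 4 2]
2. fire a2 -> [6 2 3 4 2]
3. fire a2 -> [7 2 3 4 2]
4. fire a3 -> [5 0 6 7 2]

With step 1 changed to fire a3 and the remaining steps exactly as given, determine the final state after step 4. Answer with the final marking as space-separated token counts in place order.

(re-executing from step 1 with the substitution; state before step 1: [4 2 3 4 2])
1. fire a3 -> [2 0 6 7 2]
2. fire a2 -> [2 0 6 7 2]
3. fire a2 -> [2 0 6 7 2]
4. fire a3 -> [2 0 6 7 2]

2 0 6 7 2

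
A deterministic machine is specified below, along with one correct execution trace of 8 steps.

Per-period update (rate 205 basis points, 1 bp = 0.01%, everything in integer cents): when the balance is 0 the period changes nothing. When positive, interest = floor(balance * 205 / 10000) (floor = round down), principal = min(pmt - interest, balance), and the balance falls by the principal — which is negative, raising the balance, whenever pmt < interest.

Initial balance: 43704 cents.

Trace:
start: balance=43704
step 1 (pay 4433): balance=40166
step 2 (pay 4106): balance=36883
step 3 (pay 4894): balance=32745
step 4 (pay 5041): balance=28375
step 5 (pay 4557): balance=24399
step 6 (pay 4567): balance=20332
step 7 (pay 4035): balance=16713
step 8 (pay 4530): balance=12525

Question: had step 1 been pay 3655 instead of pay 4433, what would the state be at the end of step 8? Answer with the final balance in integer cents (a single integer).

13421

(re-executing from step 1 with the substitution; state before step 1: balance=43704)
step 1 (pay 3655): balance=40944
step 2 (pay 4106): balance=37677
step 3 (pay 4894): balance=33555
step 4 (pay 5041): balance=29201
step 5 (pay 4557): balance=25242
step 6 (pay 4567): balance=21192
step 7 (pay 4035): balance=17591
step 8 (pay 4530): balance=13421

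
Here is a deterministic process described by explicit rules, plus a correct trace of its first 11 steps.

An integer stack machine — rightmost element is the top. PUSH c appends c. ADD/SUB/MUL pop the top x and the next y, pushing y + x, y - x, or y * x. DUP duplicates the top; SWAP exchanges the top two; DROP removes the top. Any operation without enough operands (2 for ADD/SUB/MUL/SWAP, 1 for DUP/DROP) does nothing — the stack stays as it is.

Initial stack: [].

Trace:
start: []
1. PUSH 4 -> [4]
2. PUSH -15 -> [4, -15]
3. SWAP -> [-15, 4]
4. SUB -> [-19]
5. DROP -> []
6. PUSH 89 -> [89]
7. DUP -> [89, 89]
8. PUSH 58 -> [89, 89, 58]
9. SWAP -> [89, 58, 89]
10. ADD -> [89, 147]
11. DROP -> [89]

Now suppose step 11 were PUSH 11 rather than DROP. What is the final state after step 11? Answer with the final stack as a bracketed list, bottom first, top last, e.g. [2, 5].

[89, 147, 11]

(re-executing from step 11 with the substitution; state before step 11: [89, 147])
11. PUSH 11 -> [89, 147, 11]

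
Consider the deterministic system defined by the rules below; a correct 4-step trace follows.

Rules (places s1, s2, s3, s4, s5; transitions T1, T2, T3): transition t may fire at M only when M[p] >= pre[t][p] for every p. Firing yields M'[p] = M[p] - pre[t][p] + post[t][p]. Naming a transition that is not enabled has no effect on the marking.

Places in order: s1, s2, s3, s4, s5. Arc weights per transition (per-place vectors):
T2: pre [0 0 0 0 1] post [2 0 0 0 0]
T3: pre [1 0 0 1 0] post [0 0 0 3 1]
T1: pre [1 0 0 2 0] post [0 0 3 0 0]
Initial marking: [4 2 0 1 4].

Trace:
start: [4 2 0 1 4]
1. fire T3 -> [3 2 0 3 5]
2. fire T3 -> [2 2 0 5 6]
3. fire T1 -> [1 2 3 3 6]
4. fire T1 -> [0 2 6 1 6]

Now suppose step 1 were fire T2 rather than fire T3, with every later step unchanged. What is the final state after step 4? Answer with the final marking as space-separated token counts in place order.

4 2 3 1 4

(re-executing from step 1 with the substitution; state before step 1: [4 2 0 1 4])
1. fire T2 -> [6 2 0 1 3]
2. fire T3 -> [5 2 0 3 4]
3. fire T1 -> [4 2 3 1 4]
4. fire T1 -> [4 2 3 1 4]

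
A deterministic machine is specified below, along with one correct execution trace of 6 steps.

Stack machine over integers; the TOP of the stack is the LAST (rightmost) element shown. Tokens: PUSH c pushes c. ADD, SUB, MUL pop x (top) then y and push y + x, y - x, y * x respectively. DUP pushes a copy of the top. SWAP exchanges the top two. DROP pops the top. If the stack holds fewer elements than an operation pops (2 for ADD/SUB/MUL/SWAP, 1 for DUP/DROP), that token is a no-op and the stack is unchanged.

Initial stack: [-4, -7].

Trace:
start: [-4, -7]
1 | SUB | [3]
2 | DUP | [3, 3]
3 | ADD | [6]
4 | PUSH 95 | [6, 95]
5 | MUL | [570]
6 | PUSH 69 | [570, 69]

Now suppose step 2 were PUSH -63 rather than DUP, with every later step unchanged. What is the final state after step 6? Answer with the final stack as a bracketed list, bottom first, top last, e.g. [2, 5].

(re-executing from step 2 with the substitution; state before step 2: [3])
2 | PUSH -63 | [3, -63]
3 | ADD | [-60]
4 | PUSH 95 | [-60, 95]
5 | MUL | [-5700]
6 | PUSH 69 | [-5700, 69]

[-5700, 69]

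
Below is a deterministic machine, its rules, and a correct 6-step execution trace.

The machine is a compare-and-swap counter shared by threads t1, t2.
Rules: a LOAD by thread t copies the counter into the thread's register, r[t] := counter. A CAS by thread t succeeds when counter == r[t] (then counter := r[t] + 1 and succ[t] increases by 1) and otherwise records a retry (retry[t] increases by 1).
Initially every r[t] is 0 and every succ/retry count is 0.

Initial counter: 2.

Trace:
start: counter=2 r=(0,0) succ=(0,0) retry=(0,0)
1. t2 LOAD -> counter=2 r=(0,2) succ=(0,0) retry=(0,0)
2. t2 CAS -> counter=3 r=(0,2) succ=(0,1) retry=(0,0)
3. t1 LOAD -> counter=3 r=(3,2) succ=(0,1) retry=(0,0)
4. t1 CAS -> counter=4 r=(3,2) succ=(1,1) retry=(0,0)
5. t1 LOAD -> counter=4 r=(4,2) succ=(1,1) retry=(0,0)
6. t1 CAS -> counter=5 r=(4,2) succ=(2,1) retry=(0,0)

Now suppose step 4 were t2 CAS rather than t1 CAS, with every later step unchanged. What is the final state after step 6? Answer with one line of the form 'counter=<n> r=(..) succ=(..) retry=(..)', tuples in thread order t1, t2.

(re-executing from step 4 with the substitution; state before step 4: counter=3 r=(3,2) succ=(0,1) retry=(0,0))
4. t2 CAS -> counter=3 r=(3,2) succ=(0,1) retry=(0,1)
5. t1 LOAD -> counter=3 r=(3,2) succ=(0,1) retry=(0,1)
6. t1 CAS -> counter=4 r=(3,2) succ=(1,1) retry=(0,1)

counter=4 r=(3,2) succ=(1,1) retry=(0,1)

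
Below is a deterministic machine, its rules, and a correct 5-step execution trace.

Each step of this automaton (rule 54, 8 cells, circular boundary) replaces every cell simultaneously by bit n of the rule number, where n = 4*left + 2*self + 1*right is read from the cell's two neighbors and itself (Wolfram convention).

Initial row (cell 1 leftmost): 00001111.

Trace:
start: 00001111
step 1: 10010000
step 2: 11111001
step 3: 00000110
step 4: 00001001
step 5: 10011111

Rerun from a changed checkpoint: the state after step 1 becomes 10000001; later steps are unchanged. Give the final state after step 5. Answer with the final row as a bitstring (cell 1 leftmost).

00100100

state after step 1 := 10000001
step 2: 01000010
step 3: 11100111
step 4: 00011000
step 5: 00100100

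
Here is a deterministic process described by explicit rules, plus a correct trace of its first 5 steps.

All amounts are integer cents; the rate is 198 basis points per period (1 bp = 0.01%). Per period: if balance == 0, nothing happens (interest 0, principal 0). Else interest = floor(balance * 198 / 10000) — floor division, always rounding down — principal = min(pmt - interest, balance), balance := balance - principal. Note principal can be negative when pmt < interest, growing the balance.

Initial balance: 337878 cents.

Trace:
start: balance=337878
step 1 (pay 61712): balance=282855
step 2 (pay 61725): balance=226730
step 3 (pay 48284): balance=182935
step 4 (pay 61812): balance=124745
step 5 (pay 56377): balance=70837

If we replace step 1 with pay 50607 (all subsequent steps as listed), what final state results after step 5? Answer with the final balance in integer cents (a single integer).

82848

(re-executing from step 1 with the substitution; state before step 1: balance=337878)
step 1 (pay 50607): balance=293960
step 2 (pay 61725): balance=238055
step 3 (pay 48284): balance=194484
step 4 (pay 61812): balance=136522
step 5 (pay 56377): balance=82848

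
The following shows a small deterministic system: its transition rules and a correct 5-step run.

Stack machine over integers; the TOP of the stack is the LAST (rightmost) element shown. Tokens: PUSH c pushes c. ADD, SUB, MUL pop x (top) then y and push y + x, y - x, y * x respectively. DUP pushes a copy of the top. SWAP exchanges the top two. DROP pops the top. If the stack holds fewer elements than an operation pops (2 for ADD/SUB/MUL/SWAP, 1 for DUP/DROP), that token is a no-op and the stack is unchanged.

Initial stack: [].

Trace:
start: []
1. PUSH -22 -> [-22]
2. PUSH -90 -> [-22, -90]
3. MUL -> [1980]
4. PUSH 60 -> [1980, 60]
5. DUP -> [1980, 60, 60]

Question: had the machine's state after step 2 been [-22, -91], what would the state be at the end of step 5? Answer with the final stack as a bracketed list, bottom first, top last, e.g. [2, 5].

state after step 2 := [-22, -91]
3. MUL -> [2002]
4. PUSH 60 -> [2002, 60]
5. DUP -> [2002, 60, 60]

[2002, 60, 60]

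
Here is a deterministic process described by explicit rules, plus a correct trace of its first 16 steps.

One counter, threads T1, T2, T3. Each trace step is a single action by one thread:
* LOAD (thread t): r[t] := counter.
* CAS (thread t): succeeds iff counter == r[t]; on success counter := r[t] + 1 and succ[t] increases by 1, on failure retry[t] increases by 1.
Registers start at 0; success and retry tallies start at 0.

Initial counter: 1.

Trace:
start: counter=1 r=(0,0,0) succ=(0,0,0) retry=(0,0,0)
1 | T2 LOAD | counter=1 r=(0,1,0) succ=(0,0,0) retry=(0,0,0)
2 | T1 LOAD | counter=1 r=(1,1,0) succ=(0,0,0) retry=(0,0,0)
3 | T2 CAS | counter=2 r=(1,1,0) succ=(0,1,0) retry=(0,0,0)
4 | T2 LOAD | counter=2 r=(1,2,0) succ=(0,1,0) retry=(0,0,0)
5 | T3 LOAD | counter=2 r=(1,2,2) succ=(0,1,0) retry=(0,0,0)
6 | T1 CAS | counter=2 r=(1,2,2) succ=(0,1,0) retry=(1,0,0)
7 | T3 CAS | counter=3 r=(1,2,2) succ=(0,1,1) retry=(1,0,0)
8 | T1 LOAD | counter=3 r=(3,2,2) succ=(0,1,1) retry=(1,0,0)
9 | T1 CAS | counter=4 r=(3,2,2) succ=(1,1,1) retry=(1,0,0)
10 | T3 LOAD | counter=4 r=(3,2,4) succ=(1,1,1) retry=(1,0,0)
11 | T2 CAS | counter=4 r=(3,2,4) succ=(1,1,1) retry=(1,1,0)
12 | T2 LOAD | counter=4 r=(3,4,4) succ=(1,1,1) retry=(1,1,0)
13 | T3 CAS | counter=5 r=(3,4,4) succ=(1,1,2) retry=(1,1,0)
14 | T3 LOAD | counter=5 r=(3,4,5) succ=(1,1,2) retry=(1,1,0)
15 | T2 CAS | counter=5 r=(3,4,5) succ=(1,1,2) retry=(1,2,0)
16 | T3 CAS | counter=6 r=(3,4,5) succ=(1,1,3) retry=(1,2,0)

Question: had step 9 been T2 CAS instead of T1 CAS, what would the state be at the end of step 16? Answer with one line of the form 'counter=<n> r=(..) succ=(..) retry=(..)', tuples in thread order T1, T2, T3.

counter=5 r=(3,3,4) succ=(0,1,3) retry=(1,3,0)

(re-executing from step 9 with the substitution; state before step 9: counter=3 r=(3,2,2) succ=(0,1,1) retry=(1,0,0))
9 | T2 CAS | counter=3 r=(3,2,2) succ=(0,1,1) retry=(1,1,0)
10 | T3 LOAD | counter=3 r=(3,2,3) succ=(0,1,1) retry=(1,1,0)
11 | T2 CAS | counter=3 r=(3,2,3) succ=(0,1,1) retry=(1,2,0)
12 | T2 LOAD | counter=3 r=(3,3,3) succ=(0,1,1) retry=(1,2,0)
13 | T3 CAS | counter=4 r=(3,3,3) succ=(0,1,2) retry=(1,2,0)
14 | T3 LOAD | counter=4 r=(3,3,4) succ=(0,1,2) retry=(1,2,0)
15 | T2 CAS | counter=4 r=(3,3,4) succ=(0,1,2) retry=(1,3,0)
16 | T3 CAS | counter=5 r=(3,3,4) succ=(0,1,3) retry=(1,3,0)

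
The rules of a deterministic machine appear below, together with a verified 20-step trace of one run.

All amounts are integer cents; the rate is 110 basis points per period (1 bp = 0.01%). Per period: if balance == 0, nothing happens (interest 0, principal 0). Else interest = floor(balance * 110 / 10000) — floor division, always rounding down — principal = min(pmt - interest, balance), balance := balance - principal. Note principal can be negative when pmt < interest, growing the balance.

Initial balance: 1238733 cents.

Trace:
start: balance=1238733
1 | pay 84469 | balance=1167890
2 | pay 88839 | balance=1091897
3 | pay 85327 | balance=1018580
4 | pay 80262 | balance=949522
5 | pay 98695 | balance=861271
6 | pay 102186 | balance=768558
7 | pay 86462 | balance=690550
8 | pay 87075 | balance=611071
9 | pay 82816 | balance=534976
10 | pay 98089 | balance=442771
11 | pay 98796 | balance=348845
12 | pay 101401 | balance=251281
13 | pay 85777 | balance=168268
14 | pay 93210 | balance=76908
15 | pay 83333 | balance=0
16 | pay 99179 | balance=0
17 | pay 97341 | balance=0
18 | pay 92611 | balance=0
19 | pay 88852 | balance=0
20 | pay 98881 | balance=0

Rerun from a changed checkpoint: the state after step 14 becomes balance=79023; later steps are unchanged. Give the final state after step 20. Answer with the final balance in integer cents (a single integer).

state after step 14 := balance=79023
15 | pay 83333 | balance=0
16 | pay 99179 | balance=0
17 | pay 97341 | balance=0
18 | pay 92611 | balance=0
19 | pay 88852 | balance=0
20 | pay 98881 | balance=0

0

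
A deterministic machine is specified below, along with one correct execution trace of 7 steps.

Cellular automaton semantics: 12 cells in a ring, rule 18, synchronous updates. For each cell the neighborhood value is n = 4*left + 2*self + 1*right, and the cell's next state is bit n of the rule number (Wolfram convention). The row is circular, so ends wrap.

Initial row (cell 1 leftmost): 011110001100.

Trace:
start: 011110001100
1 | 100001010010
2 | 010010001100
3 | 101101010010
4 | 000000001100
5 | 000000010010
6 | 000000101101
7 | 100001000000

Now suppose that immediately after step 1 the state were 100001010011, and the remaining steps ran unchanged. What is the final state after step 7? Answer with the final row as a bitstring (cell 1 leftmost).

state after step 1 := 100001010011
2 | 010010001100
3 | 101101010010
4 | 000000001100
5 | 000000010010
6 | 000000101101
7 | 100001000000

100001000000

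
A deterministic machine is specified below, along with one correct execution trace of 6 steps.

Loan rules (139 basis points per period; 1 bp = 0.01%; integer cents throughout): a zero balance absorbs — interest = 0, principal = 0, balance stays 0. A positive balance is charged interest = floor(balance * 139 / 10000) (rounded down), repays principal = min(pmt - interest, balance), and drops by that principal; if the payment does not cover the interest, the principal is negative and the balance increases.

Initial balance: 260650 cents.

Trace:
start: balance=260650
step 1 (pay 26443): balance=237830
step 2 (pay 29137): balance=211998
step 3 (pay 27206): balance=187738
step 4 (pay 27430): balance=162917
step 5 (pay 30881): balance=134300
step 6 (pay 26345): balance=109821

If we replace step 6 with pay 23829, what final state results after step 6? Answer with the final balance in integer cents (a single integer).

112337

(re-executing from step 6 with the substitution; state before step 6: balance=134300)
step 6 (pay 23829): balance=112337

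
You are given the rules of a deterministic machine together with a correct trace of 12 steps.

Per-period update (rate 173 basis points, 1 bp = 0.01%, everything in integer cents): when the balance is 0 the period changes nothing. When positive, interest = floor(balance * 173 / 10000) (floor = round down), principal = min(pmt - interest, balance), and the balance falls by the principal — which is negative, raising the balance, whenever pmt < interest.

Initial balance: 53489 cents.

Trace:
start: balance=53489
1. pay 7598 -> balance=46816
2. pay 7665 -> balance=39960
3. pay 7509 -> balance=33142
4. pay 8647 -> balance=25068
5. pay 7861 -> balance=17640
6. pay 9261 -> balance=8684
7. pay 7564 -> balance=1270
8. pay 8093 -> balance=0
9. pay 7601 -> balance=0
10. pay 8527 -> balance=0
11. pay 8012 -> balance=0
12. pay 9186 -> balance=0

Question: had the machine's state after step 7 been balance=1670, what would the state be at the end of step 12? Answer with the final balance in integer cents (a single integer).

0

state after step 7 := balance=1670
8. pay 8093 -> balance=0
9. pay 7601 -> balance=0
10. pay 8527 -> balance=0
11. pay 8012 -> balance=0
12. pay 9186 -> balance=0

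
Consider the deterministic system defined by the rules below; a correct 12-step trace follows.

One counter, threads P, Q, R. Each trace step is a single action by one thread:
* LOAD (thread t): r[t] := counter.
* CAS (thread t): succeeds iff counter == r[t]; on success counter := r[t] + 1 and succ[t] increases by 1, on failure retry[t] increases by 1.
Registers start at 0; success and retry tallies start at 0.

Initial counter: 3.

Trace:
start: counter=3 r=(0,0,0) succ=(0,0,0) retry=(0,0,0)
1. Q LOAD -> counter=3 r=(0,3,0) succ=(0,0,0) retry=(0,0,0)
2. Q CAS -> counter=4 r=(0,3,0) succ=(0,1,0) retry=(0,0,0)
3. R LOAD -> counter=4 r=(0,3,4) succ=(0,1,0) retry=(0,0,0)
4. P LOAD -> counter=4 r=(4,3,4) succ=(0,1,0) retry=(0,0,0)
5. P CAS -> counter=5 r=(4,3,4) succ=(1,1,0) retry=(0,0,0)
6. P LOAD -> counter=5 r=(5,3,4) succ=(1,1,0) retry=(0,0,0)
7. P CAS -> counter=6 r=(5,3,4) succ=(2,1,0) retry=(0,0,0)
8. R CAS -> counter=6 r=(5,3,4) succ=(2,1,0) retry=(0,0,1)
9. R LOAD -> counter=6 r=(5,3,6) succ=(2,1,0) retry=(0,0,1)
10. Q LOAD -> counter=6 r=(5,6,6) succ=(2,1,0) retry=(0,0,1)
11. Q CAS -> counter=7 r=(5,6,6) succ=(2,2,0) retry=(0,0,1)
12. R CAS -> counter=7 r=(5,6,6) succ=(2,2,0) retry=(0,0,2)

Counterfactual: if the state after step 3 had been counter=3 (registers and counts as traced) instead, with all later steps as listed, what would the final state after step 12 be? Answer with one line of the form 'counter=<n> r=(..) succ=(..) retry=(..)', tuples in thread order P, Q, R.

state after step 3 := counter=3 r=(0,3,4) succ=(0,1,0) retry=(0,0,0)
4. P LOAD -> counter=3 r=(3,3,4) succ=(0,1,0) retry=(0,0,0)
5. P CAS -> counter=4 r=(3,3,4) succ=(1,1,0) retry=(0,0,0)
6. P LOAD -> counter=4 r=(4,3,4) succ=(1,1,0) retry=(0,0,0)
7. P CAS -> counter=5 r=(4,3,4) succ=(2,1,0) retry=(0,0,0)
8. R CAS -> counter=5 r=(4,3,4) succ=(2,1,0) retry=(0,0,1)
9. R LOAD -> counter=5 r=(4,3,5) succ=(2,1,0) retry=(0,0,1)
10. Q LOAD -> counter=5 r=(4,5,5) succ=(2,1,0) retry=(0,0,1)
11. Q CAS -> counter=6 r=(4,5,5) succ=(2,2,0) retry=(0,0,1)
12. R CAS -> counter=6 r=(4,5,5) succ=(2,2,0) retry=(0,0,2)

counter=6 r=(4,5,5) succ=(2,2,0) retry=(0,0,2)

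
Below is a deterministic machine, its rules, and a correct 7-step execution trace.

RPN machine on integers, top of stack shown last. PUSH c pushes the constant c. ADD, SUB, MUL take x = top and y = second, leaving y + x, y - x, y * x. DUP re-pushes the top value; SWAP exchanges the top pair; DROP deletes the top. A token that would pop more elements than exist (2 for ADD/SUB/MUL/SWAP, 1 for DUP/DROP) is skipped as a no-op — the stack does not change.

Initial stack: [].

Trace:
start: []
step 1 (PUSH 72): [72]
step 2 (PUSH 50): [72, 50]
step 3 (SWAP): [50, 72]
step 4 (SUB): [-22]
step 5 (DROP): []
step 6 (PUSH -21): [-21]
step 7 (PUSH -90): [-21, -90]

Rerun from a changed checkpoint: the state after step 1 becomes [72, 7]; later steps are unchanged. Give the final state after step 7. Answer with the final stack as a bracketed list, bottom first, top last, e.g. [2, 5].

[72, -21, -90]

state after step 1 := [72, 7]
step 2 (PUSH 50): [72, 7, 50]
step 3 (SWAP): [72, 50, 7]
step 4 (SUB): [72, 43]
step 5 (DROP): [72]
step 6 (PUSH -21): [72, -21]
step 7 (PUSH -90): [72, -21, -90]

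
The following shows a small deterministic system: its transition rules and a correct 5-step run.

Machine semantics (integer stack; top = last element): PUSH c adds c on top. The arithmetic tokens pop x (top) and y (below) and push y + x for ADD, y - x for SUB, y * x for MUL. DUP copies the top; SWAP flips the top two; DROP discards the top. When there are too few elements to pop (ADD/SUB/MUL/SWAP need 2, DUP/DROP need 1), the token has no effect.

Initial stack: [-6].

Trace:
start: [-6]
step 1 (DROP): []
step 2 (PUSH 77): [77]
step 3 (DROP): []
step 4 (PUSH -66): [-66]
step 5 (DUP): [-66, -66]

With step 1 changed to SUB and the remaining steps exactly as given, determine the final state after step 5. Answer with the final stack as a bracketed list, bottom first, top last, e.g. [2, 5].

(re-executing from step 1 with the substitution; state before step 1: [-6])
step 1 (SUB): [-6]
step 2 (PUSH 77): [-6, 77]
step 3 (DROP): [-6]
step 4 (PUSH -66): [-6, -66]
step 5 (DUP): [-6, -66, -66]

[-6, -66, -66]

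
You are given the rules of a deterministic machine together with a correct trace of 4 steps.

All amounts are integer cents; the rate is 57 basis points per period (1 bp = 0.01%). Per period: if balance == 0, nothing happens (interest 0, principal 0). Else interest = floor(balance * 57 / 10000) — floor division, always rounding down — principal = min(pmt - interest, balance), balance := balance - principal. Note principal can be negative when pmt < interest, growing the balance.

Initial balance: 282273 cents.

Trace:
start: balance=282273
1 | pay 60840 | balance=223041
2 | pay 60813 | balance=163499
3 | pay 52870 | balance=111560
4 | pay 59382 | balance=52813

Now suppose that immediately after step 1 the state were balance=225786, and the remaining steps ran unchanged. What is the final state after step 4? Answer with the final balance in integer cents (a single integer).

55605

state after step 1 := balance=225786
2 | pay 60813 | balance=166259
3 | pay 52870 | balance=114336
4 | pay 59382 | balance=55605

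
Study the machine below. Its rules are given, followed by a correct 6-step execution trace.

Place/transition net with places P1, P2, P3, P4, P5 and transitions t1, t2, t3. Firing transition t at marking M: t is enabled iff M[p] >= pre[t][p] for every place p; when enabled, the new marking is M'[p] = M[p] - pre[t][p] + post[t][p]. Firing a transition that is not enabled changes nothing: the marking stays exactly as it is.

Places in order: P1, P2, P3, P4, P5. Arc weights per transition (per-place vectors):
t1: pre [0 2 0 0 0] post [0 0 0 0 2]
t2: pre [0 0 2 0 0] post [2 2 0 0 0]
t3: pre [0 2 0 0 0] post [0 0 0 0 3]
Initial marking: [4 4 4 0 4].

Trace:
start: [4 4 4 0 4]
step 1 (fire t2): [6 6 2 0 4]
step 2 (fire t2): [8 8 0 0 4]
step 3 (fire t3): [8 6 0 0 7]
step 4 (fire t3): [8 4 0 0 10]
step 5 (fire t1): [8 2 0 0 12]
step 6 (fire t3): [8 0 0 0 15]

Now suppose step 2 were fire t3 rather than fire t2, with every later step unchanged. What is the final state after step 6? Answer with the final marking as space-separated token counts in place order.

6 0 2 0 13

(re-executing from step 2 with the substitution; state before step 2: [6 6 2 0 4])
step 2 (fire t3): [6 4 2 0 7]
step 3 (fire t3): [6 2 2 0 10]
step 4 (fire t3): [6 0 2 0 13]
step 5 (fire t1): [6 0 2 0 13]
step 6 (fire t3): [6 0 2 0 13]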